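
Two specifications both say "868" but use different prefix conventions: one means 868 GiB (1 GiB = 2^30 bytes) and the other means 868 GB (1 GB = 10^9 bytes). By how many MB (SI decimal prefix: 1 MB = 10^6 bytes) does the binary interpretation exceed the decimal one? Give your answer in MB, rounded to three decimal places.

868 GiB = 868 × 1,073,741,824 = 932,007,903,232 bytes
868 GB = 868 × 1,000,000,000 = 868,000,000,000 bytes
difference = 64,007,903,232 bytes
64,007,903,232 / 1,000,000 = 64,007.903 MB

64,007.903 MB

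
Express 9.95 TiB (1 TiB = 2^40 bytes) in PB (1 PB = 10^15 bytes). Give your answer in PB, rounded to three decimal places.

0.011 PB

9.95 TiB = 9.95 × 2^40 bytes = 10,940,140,696,371.2 bytes
1 PB = 1,000,000,000,000,000 bytes
10,940,140,696,371.2 / 1,000,000,000,000,000 = 0.011 PB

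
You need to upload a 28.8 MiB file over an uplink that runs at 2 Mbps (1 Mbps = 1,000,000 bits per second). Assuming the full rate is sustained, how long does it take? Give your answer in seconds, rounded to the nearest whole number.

28.8 MiB = 30,198,988.8 bytes = 241,591,910.4 bits
2 Mbps = 2,000,000 bits/s
time = 241,591,910.4 / 2,000,000 = 121 s

121 seconds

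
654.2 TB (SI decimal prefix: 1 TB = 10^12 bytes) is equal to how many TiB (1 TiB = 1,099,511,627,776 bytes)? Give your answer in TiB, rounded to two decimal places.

594.99 TiB

654.2 TB = 654.2 × 10^12 bytes = 654,200,000,000,000 bytes
1 TiB = 1,099,511,627,776 bytes
654,200,000,000,000 / 1,099,511,627,776 = 594.99 TiB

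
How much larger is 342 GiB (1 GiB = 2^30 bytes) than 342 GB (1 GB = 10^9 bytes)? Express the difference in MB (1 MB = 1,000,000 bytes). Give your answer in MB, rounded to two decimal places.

342 GiB = 342 × 1,073,741,824 = 367,219,703,808 bytes
342 GB = 342 × 1,000,000,000 = 342,000,000,000 bytes
difference = 25,219,703,808 bytes
25,219,703,808 / 1,000,000 = 25,219.70 MB

25,219.70 MB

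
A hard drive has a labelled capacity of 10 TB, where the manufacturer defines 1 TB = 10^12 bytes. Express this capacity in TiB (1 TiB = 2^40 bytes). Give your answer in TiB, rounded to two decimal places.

9.09 TiB

10 TB × 1,000,000,000,000 bytes/TB = 10,000,000,000,000 bytes
1 TiB = 2^40 bytes = 1,099,511,627,776 bytes
10,000,000,000,000 / 1,099,511,627,776 = 9.09 TiB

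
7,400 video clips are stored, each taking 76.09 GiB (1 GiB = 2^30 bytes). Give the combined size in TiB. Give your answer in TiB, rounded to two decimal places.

Total = 7,400 × 76.09 GiB = 563,066 GiB
= 563,066 × 1,073,741,824 bytes = 604,587,513,872,384 bytes
1 TiB = 1,099,511,627,776 bytes
604,587,513,872,384 / 1,099,511,627,776 = 549.87 TiB

549.87 TiB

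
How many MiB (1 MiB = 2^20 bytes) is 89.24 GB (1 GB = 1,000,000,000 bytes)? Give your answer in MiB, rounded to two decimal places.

89.24 GB = 89.24 × 10^9 bytes = 89,240,000,000 bytes
1 MiB = 1,048,576 bytes
89,240,000,000 / 1,048,576 = 85,105.90 MiB

85,105.90 MiB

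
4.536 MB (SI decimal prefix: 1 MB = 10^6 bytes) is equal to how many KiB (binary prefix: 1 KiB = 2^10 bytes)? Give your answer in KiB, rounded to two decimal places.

4,429.69 KiB

4.536 MB = 4.536 × 10^6 bytes = 4,536,000 bytes
1 KiB = 2^10 bytes = 1,024 bytes
4,536,000 / 1,024 = 4,429.69 KiB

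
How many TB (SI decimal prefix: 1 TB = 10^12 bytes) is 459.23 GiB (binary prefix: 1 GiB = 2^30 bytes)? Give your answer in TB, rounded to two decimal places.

0.49 TB

459.23 GiB = 459.23 × 2^30 bytes = 493,094,457,835.52 bytes
1 TB = 1,000,000,000,000 bytes
493,094,457,835.52 / 1,000,000,000,000 = 0.49 TB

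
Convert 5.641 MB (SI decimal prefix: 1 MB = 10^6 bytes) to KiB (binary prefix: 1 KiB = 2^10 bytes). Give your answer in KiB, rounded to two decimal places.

5,508.79 KiB

5.641 MB = 5.641 × 10^6 bytes = 5,641,000 bytes
1 KiB = 2^10 bytes = 1,024 bytes
5,641,000 / 1,024 = 5,508.79 KiB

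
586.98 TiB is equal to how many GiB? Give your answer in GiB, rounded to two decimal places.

586.98 TiB = 586.98 × 2^40 bytes = 645,391,335,271,956.48 bytes
1 GiB = 2^30 bytes = 1,073,741,824 bytes
645,391,335,271,956.48 / 1,073,741,824 = 601,067.52 GiB

601,067.52 GiB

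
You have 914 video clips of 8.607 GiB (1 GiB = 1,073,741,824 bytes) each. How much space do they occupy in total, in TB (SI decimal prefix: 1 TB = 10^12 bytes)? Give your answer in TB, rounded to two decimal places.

Total = 914 × 8.607 GiB = 7866.798 GiB
= 7866.798 × 1,073,741,824 bytes = 8,446,910,033,559.552 bytes
1 TB = 1,000,000,000,000 bytes
8,446,910,033,559.552 / 1,000,000,000,000 = 8.45 TB

8.45 TB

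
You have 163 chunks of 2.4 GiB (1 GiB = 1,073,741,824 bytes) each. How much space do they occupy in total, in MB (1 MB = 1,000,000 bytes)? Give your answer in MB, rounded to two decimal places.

Total = 163 × 2.4 GiB = 391.2 GiB
= 391.2 × 1,073,741,824 bytes = 420,047,801,548.8 bytes
1 MB = 1,000,000 bytes
420,047,801,548.8 / 1,000,000 = 420,047.80 MB

420,047.80 MB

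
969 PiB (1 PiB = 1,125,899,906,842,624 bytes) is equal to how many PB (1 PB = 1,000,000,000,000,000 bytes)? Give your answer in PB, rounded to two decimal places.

1,091.00 PB

969 PiB = 969 × 2^50 bytes = 1,090,997,009,730,502,656 bytes
1 PB = 1,000,000,000,000,000 bytes
1,090,997,009,730,502,656 / 1,000,000,000,000,000 = 1,091.00 PB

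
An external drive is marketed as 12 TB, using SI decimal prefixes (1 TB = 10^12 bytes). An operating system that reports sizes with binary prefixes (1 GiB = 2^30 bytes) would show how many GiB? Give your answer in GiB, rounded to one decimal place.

11,175.9 GiB

12 TB × 1,000,000,000,000 bytes/TB = 12,000,000,000,000 bytes
1 GiB = 1,073,741,824 bytes
12,000,000,000,000 / 1,073,741,824 = 11,175.9 GiB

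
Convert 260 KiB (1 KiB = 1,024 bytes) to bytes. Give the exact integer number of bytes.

266,240 bytes

260 × 1,024 = 266,240 bytes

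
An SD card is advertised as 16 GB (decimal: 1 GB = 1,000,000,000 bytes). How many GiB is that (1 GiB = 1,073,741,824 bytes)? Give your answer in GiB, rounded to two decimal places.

16 GB = 16 × 10^9 bytes = 16,000,000,000 bytes
1 GiB = 1,073,741,824 bytes
16,000,000,000 / 1,073,741,824 = 14.90 GiB

14.90 GiB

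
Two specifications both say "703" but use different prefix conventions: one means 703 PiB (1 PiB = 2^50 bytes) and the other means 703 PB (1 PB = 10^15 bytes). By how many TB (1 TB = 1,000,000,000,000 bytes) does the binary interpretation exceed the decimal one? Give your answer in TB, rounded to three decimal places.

88,507.635 TB

703 PiB = 703 × 1,125,899,906,842,624 = 791,507,634,510,364,672 bytes
703 PB = 703 × 1,000,000,000,000,000 = 703,000,000,000,000,000 bytes
difference = 88,507,634,510,364,672 bytes
88,507,634,510,364,672 / 1,000,000,000,000 = 88,507.635 TB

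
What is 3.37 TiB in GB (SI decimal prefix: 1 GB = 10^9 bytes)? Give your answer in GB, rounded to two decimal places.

3,705.35 GB

3.37 TiB = 3.37 × 2^40 bytes = 3,705,354,185,605.12 bytes
1 GB = 10^9 bytes = 1,000,000,000 bytes
3,705,354,185,605.12 / 1,000,000,000 = 3,705.35 GB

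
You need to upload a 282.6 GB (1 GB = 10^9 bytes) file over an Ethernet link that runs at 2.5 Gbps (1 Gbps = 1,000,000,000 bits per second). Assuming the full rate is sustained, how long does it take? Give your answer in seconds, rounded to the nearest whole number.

904 seconds

282.6 GB = 282,600,000,000 bytes = 2,260,800,000,000 bits
2.5 Gbps = 2,500,000,000 bits/s
time = 2,260,800,000,000 / 2,500,000,000 = 904 s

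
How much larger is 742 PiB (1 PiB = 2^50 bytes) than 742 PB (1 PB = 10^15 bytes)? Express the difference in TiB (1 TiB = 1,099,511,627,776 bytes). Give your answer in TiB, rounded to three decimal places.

742 PiB = 742 × 1,125,899,906,842,624 = 835,417,730,877,227,008 bytes
742 PB = 742 × 1,000,000,000,000,000 = 742,000,000,000,000,000 bytes
difference = 93,417,730,877,227,008 bytes
93,417,730,877,227,008 / 1,099,511,627,776 = 84,962.931 TiB

84,962.931 TiB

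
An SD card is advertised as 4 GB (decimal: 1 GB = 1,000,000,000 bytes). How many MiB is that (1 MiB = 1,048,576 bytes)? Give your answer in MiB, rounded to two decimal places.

3,814.70 MiB

4 GB = 4 × 10^9 bytes = 4,000,000,000 bytes
1 MiB = 1,048,576 bytes
4,000,000,000 / 1,048,576 = 3,814.70 MiB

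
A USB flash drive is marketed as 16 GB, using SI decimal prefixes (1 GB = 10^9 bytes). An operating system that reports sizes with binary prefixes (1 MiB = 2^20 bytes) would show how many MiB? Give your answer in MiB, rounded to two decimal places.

15,258.79 MiB

16 GB = 16 × 10^9 bytes = 16,000,000,000 bytes
1 MiB = 1,048,576 bytes
16,000,000,000 / 1,048,576 = 15,258.79 MiB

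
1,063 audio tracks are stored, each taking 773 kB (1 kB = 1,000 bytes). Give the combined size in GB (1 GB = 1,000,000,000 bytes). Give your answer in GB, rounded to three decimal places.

0.822 GB

Total = 1,063 × 773 kB = 821,699 kB
= 821,699 × 1,000 bytes = 821,699,000 bytes
1 GB = 1,000,000,000 bytes
821,699,000 / 1,000,000,000 = 0.822 GB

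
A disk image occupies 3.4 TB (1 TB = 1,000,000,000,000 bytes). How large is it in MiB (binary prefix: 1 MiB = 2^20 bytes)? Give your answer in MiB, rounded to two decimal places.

3,242,492.68 MiB

3.4 TB = 3.4 × 10^12 bytes = 3,400,000,000,000 bytes
1 MiB = 2^20 bytes = 1,048,576 bytes
3,400,000,000,000 / 1,048,576 = 3,242,492.68 MiB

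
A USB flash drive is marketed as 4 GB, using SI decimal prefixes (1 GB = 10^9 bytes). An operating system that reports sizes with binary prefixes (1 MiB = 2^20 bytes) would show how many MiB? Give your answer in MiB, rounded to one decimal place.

4 GB = 4 × 10^9 bytes = 4,000,000,000 bytes
1 MiB = 2^20 bytes = 1,048,576 bytes
4,000,000,000 / 1,048,576 = 3,814.7 MiB

3,814.7 MiB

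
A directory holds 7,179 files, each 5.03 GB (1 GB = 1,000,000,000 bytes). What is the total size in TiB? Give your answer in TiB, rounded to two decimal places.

32.84 TiB

Total = 7,179 × 5.03 GB = 36110.37 GB
= 36110.37 × 1,000,000,000 bytes = 36,110,370,000,000 bytes
1 TiB = 1,099,511,627,776 bytes
36,110,370,000,000 / 1,099,511,627,776 = 32.84 TiB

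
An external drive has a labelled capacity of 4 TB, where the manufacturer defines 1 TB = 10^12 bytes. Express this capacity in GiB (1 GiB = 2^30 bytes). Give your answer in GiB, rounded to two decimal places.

4 TB = 4 × 10^12 bytes = 4,000,000,000,000 bytes
1 GiB = 1,073,741,824 bytes
4,000,000,000,000 / 1,073,741,824 = 3,725.29 GiB

3,725.29 GiB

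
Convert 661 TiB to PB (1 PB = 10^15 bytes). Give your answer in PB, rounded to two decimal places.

0.73 PB

661 TiB × 1,099,511,627,776 bytes/TiB = 726,777,185,959,936 bytes
1 PB = 1,000,000,000,000,000 bytes
726,777,185,959,936 / 1,000,000,000,000,000 = 0.73 PB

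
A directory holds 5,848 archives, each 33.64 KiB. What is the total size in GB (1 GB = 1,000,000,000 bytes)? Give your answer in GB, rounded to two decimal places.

0.20 GB

Total = 5,848 × 33.64 KiB = 196726.72 KiB
= 196726.72 × 1,024 bytes = 201,448,161.28 bytes
1 GB = 1,000,000,000 bytes
201,448,161.28 / 1,000,000,000 = 0.20 GB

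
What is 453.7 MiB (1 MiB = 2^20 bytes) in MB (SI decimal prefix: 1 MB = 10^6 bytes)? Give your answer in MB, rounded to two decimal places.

453.7 MiB × 1,048,576 bytes/MiB = 475,738,931.2 bytes
1 MB = 1,000,000 bytes
475,738,931.2 / 1,000,000 = 475.74 MB

475.74 MB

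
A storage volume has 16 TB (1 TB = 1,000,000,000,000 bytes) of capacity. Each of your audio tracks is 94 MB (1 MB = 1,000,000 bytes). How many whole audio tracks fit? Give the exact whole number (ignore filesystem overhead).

170,212

Capacity: 16 TB = 16,000,000,000,000 bytes
Per item: 94 MB = 94,000,000 bytes
⌊16,000,000,000,000 / 94,000,000⌋ = 170,212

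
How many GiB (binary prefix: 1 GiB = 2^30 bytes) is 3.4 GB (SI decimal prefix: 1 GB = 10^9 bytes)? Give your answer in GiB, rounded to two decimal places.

3.17 GiB

3.4 GB × 1,000,000,000 bytes/GB = 3,400,000,000 bytes
1 GiB = 1,073,741,824 bytes
3,400,000,000 / 1,073,741,824 = 3.17 GiB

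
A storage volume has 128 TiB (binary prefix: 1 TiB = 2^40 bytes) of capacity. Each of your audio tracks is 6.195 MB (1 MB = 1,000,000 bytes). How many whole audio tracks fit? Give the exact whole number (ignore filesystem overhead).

22,717,915

Capacity: 128 TiB = 140,737,488,355,328 bytes
Per item: 6.195 MB = 6,195,000 bytes
⌊140,737,488,355,328 / 6,195,000⌋ = 22,717,915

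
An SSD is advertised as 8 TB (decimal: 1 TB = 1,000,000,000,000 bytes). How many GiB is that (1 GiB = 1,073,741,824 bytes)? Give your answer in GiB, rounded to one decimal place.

8 TB × 1,000,000,000,000 bytes/TB = 8,000,000,000,000 bytes
1 GiB = 1,073,741,824 bytes
8,000,000,000,000 / 1,073,741,824 = 7,450.6 GiB

7,450.6 GiB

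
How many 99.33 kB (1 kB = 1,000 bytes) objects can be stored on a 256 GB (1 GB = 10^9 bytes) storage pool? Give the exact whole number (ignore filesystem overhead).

Capacity: 256 GB = 256,000,000,000 bytes
Per item: 99.33 kB = 99,330 bytes
⌊256,000,000,000 / 99,330⌋ = 2,577,267

2,577,267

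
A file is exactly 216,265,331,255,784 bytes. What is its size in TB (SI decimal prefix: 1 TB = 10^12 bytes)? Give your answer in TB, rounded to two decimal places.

216,265,331,255,784 bytes given.
1 TB = 1,000,000,000,000 bytes
216,265,331,255,784 / 1,000,000,000,000 = 216.27 TB

216.27 TB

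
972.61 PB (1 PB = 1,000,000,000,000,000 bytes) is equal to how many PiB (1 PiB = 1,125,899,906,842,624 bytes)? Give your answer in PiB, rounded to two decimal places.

863.85 PiB

972.61 PB = 972.61 × 10^15 bytes = 972,610,000,000,000,000 bytes
1 PiB = 2^50 bytes = 1,125,899,906,842,624 bytes
972,610,000,000,000,000 / 1,125,899,906,842,624 = 863.85 PiB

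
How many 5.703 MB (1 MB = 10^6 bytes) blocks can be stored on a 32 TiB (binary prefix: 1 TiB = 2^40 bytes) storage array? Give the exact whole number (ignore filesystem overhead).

Capacity: 32 TiB = 35,184,372,088,832 bytes
Per item: 5.703 MB = 5,703,000 bytes
⌊35,184,372,088,832 / 5,703,000⌋ = 6,169,449

6,169,449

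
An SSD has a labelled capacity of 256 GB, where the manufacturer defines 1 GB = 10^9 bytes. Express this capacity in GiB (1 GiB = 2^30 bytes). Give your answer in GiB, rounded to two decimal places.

238.42 GiB

256 GB = 256 × 10^9 bytes = 256,000,000,000 bytes
1 GiB = 1,073,741,824 bytes
256,000,000,000 / 1,073,741,824 = 238.42 GiB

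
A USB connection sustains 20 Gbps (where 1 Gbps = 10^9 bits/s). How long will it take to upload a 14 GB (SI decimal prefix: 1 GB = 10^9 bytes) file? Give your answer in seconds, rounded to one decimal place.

5.6 seconds

14 GB = 14,000,000,000 bytes = 112,000,000,000 bits
20 Gbps = 20,000,000,000 bits/s
time = 112,000,000,000 / 20,000,000,000 = 5.6 s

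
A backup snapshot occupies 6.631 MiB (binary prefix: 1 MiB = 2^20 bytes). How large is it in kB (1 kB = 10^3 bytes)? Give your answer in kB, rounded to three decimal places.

6.631 MiB × 1,048,576 bytes/MiB = 6,953,107.456 bytes
1 kB = 1,000 bytes
6,953,107.456 / 1,000 = 6,953.107 kB

6,953.107 kB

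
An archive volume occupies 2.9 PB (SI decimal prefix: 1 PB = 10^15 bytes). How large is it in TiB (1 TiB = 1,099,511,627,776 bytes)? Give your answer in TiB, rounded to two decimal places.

2,637.53 TiB

2.9 PB × 1,000,000,000,000,000 bytes/PB = 2,900,000,000,000,000 bytes
1 TiB = 2^40 bytes = 1,099,511,627,776 bytes
2,900,000,000,000,000 / 1,099,511,627,776 = 2,637.53 TiB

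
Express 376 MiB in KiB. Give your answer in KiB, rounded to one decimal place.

376 MiB × 1,048,576 bytes/MiB = 394,264,576 bytes
1 KiB = 2^10 bytes = 1,024 bytes
394,264,576 / 1,024 = 385,024.0 KiB

385,024.0 KiB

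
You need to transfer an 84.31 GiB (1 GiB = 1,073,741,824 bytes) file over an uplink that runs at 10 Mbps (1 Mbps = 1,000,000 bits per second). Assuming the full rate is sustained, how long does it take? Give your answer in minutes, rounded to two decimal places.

1,207.03 minutes

84.31 GiB = 90,527,173,181.44 bytes = 724,217,385,451.52 bits
10 Mbps = 10,000,000 bits/s
time = 724,217,385,451.52 / 10,000,000 = 72,421.739 s
72,421.739 s / 60 = 1,207.03 minutes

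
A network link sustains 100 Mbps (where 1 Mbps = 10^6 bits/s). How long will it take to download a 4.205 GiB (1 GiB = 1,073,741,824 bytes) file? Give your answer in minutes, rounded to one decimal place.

6.0 minutes

4.205 GiB = 4,515,084,369.92 bytes = 36,120,674,959.36 bits
100 Mbps = 100,000,000 bits/s
time = 36,120,674,959.36 / 100,000,000 = 361.21 s
361.21 s / 60 = 6.0 minutes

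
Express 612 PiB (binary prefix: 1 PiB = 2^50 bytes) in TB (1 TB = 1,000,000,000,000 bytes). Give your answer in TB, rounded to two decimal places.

612 PiB × 1,125,899,906,842,624 bytes/PiB = 689,050,742,987,685,888 bytes
1 TB = 10^12 bytes = 1,000,000,000,000 bytes
689,050,742,987,685,888 / 1,000,000,000,000 = 689,050.74 TB

689,050.74 TB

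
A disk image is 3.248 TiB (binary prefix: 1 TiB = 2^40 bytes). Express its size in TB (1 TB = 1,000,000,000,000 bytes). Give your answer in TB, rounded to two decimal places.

3.248 TiB = 3.248 × 2^40 bytes = 3,571,213,767,016.448 bytes
1 TB = 1,000,000,000,000 bytes
3,571,213,767,016.448 / 1,000,000,000,000 = 3.57 TB

3.57 TB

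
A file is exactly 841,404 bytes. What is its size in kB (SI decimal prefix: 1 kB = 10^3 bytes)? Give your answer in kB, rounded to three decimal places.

841.404 kB

841,404 bytes given.
1 kB = 1,000 bytes
841,404 / 1,000 = 841.404 kB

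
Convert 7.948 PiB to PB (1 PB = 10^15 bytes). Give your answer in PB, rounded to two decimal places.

7.948 PiB = 7.948 × 2^50 bytes = 8,948,652,459,585,175.552 bytes
1 PB = 10^15 bytes = 1,000,000,000,000,000 bytes
8,948,652,459,585,175.552 / 1,000,000,000,000,000 = 8.95 PB

8.95 PB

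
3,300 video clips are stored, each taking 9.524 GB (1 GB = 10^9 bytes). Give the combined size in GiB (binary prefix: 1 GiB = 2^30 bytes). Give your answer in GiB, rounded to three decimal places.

Total = 3,300 × 9.524 GB = 31429.2 GB
= 31429.2 × 1,000,000,000 bytes = 31,429,200,000,000 bytes
1 GiB = 1,073,741,824 bytes
31,429,200,000,000 / 1,073,741,824 = 29,270.723 GiB

29,270.723 GiB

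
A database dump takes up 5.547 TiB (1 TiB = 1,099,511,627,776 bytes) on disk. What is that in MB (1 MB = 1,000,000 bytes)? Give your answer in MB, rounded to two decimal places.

6,098,991.00 MB

5.547 TiB × 1,099,511,627,776 bytes/TiB = 6,098,990,999,273.472 bytes
1 MB = 10^6 bytes = 1,000,000 bytes
6,098,990,999,273.472 / 1,000,000 = 6,098,991.00 MB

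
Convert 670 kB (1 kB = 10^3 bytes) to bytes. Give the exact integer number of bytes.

670 × 1,000 = 670,000 bytes  (1 kB = 10^3 bytes)

670,000 bytes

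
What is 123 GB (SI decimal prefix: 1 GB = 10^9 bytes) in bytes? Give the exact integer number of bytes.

123,000,000,000 bytes

123 × 1,000,000,000 = 123,000,000,000 bytes  (1 GB = 10^9 bytes)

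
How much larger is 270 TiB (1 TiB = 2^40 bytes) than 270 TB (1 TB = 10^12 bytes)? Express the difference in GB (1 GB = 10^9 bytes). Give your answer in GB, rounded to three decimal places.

26,868.139 GB

270 TiB = 270 × 1,099,511,627,776 = 296,868,139,499,520 bytes
270 TB = 270 × 1,000,000,000,000 = 270,000,000,000,000 bytes
difference = 26,868,139,499,520 bytes
26,868,139,499,520 / 1,000,000,000 = 26,868.139 GB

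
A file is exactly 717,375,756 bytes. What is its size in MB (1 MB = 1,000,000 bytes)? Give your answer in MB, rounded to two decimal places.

717.38 MB

717,375,756 bytes given.
1 MB = 10^6 bytes = 1,000,000 bytes
717,375,756 / 1,000,000 = 717.38 MB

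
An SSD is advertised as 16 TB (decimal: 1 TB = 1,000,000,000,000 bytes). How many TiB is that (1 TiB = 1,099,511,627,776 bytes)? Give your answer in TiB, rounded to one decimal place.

14.6 TiB

16 TB = 16 × 10^12 bytes = 16,000,000,000,000 bytes
1 TiB = 1,099,511,627,776 bytes
16,000,000,000,000 / 1,099,511,627,776 = 14.6 TiB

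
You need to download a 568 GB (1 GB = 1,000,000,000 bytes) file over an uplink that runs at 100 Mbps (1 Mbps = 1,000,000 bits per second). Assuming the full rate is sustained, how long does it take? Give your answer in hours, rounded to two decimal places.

568 GB = 568,000,000,000 bytes = 4,544,000,000,000 bits
100 Mbps = 100,000,000 bits/s
time = 4,544,000,000,000 / 100,000,000 = 45,440.0000 s
45,440.0000 s / 3600 = 12.62 hours

12.62 hours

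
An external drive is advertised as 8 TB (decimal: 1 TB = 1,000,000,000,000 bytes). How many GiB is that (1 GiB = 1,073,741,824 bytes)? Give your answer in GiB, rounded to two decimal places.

7,450.58 GiB

8 TB = 8 × 10^12 bytes = 8,000,000,000,000 bytes
1 GiB = 1,073,741,824 bytes
8,000,000,000,000 / 1,073,741,824 = 7,450.58 GiB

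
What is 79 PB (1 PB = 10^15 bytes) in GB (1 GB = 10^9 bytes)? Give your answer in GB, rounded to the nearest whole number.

79 PB × 1,000,000,000,000,000 bytes/PB = 79,000,000,000,000,000 bytes
1 GB = 10^9 bytes = 1,000,000,000 bytes
79,000,000,000,000,000 / 1,000,000,000 = 79,000,000 GB

79,000,000 GB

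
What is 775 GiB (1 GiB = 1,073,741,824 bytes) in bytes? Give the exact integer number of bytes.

832,149,913,600 bytes

775 × 1,073,741,824 = 832,149,913,600 bytes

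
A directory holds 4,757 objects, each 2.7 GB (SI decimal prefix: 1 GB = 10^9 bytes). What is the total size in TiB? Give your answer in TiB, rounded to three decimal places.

11.681 TiB

Total = 4,757 × 2.7 GB = 12843.9 GB
= 12843.9 × 1,000,000,000 bytes = 12,843,900,000,000 bytes
1 TiB = 1,099,511,627,776 bytes
12,843,900,000,000 / 1,099,511,627,776 = 11.681 TiB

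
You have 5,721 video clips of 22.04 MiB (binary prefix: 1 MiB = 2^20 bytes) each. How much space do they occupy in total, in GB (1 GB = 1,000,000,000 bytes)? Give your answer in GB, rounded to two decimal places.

132.22 GB

Total = 5,721 × 22.04 MiB = 126090.84 MiB
= 126090.84 × 1,048,576 bytes = 132,215,828,643.84 bytes
1 GB = 1,000,000,000 bytes
132,215,828,643.84 / 1,000,000,000 = 132.22 GB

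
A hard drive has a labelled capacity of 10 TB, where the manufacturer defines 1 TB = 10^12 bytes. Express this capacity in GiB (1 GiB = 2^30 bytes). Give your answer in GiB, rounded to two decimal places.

9,313.23 GiB

10 TB = 10 × 10^12 bytes = 10,000,000,000,000 bytes
1 GiB = 1,073,741,824 bytes
10,000,000,000,000 / 1,073,741,824 = 9,313.23 GiB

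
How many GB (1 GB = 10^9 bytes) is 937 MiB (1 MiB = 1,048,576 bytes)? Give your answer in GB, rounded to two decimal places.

937 MiB × 1,048,576 bytes/MiB = 982,515,712 bytes
1 GB = 1,000,000,000 bytes
982,515,712 / 1,000,000,000 = 0.98 GB

0.98 GB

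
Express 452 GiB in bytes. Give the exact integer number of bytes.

485,331,304,448 bytes

452 × 1,073,741,824 = 485,331,304,448 bytes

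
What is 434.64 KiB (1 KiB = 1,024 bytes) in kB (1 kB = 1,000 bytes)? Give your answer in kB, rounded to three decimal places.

445.071 kB

434.64 KiB × 1,024 bytes/KiB = 445,071.36 bytes
1 kB = 10^3 bytes = 1,000 bytes
445,071.36 / 1,000 = 445.071 kB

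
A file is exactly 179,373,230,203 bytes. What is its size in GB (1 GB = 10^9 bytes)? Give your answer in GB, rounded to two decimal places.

179.37 GB

179,373,230,203 bytes given.
1 GB = 1,000,000,000 bytes
179,373,230,203 / 1,000,000,000 = 179.37 GB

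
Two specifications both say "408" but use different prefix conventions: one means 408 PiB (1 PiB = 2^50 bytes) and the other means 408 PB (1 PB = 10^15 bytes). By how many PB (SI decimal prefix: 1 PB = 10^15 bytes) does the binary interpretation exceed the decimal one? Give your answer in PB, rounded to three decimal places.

408 PiB = 408 × 1,125,899,906,842,624 = 459,367,161,991,790,592 bytes
408 PB = 408 × 1,000,000,000,000,000 = 408,000,000,000,000,000 bytes
difference = 51,367,161,991,790,592 bytes
51,367,161,991,790,592 / 1,000,000,000,000,000 = 51.367 PB

51.367 PB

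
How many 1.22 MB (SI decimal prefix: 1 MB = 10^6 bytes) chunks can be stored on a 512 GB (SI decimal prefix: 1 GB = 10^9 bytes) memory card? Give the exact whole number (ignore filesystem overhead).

419,672

Capacity: 512 GB = 512,000,000,000 bytes
Per item: 1.22 MB = 1,220,000 bytes
⌊512,000,000,000 / 1,220,000⌋ = 419,672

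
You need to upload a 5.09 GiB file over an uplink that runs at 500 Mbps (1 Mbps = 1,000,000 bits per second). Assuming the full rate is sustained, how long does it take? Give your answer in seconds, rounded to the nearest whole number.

5.09 GiB = 5,465,345,884.16 bytes = 43,722,767,073.28 bits
500 Mbps = 500,000,000 bits/s
time = 43,722,767,073.28 / 500,000,000 = 87 s

87 seconds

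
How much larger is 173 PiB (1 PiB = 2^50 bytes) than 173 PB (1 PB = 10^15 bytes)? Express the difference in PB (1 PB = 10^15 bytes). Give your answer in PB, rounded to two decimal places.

21.78 PB

173 PiB = 173 × 1,125,899,906,842,624 = 194,780,683,883,773,952 bytes
173 PB = 173 × 1,000,000,000,000,000 = 173,000,000,000,000,000 bytes
difference = 21,780,683,883,773,952 bytes
21,780,683,883,773,952 / 1,000,000,000,000,000 = 21.78 PB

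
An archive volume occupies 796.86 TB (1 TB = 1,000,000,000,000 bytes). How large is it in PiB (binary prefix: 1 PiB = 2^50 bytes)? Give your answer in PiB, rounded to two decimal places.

796.86 TB = 796.86 × 10^12 bytes = 796,860,000,000,000 bytes
1 PiB = 1,125,899,906,842,624 bytes
796,860,000,000,000 / 1,125,899,906,842,624 = 0.71 PiB

0.71 PiB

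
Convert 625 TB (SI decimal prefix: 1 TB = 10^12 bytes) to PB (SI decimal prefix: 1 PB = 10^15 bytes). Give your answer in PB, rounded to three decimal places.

625 TB = 625 × 10^12 bytes = 625,000,000,000,000 bytes
1 PB = 10^15 bytes = 1,000,000,000,000,000 bytes
625,000,000,000,000 / 1,000,000,000,000,000 = 0.625 PB

0.625 PB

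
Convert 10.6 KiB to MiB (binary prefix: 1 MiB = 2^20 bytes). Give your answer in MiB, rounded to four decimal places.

10.6 KiB × 1,024 bytes/KiB = 10,854.4 bytes
1 MiB = 2^20 bytes = 1,048,576 bytes
10,854.4 / 1,048,576 = 0.0104 MiB

0.0104 MiB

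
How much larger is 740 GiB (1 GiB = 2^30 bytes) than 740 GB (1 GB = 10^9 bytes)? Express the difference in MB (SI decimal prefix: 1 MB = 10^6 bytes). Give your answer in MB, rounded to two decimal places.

54,568.95 MB

740 GiB = 740 × 1,073,741,824 = 794,568,949,760 bytes
740 GB = 740 × 1,000,000,000 = 740,000,000,000 bytes
difference = 54,568,949,760 bytes
54,568,949,760 / 1,000,000 = 54,568.95 MB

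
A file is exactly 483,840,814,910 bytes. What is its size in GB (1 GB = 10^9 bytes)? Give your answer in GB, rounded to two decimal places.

483.84 GB

483,840,814,910 bytes given.
1 GB = 1,000,000,000 bytes
483,840,814,910 / 1,000,000,000 = 483.84 GB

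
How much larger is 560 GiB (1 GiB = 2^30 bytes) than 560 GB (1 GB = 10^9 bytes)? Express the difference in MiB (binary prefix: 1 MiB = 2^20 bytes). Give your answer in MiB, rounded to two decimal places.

560 GiB = 560 × 1,073,741,824 = 601,295,421,440 bytes
560 GB = 560 × 1,000,000,000 = 560,000,000,000 bytes
difference = 41,295,421,440 bytes
41,295,421,440 / 1,048,576 = 39,382.38 MiB

39,382.38 MiB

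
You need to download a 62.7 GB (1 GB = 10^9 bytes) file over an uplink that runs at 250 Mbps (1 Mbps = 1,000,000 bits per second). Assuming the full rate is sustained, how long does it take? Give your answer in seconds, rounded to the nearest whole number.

2,006 seconds

62.7 GB = 62,700,000,000 bytes = 501,600,000,000 bits
250 Mbps = 250,000,000 bits/s
time = 501,600,000,000 / 250,000,000 = 2,006 s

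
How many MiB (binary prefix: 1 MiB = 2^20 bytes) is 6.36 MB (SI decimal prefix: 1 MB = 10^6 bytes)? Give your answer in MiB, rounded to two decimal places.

6.07 MiB

6.36 MB × 1,000,000 bytes/MB = 6,360,000 bytes
1 MiB = 1,048,576 bytes
6,360,000 / 1,048,576 = 6.07 MiB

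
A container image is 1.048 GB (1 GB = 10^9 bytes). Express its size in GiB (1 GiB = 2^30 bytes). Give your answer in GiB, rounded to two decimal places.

1.048 GB = 1.048 × 10^9 bytes = 1,048,000,000 bytes
1 GiB = 2^30 bytes = 1,073,741,824 bytes
1,048,000,000 / 1,073,741,824 = 0.98 GiB

0.98 GiB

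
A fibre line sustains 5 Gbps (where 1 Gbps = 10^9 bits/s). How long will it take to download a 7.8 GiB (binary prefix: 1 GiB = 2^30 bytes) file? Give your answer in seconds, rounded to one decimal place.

7.8 GiB = 8,375,186,227.2 bytes = 67,001,489,817.6 bits
5 Gbps = 5,000,000,000 bits/s
time = 67,001,489,817.6 / 5,000,000,000 = 13.4 s

13.4 seconds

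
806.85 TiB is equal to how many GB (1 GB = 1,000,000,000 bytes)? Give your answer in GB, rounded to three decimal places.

887,140.957 GB

806.85 TiB = 806.85 × 2^40 bytes = 887,140,956,871,065.6 bytes
1 GB = 1,000,000,000 bytes
887,140,956,871,065.6 / 1,000,000,000 = 887,140.957 GB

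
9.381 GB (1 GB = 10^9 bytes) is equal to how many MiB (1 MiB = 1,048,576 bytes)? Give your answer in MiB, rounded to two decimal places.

8,946.42 MiB

9.381 GB × 1,000,000,000 bytes/GB = 9,381,000,000 bytes
1 MiB = 2^20 bytes = 1,048,576 bytes
9,381,000,000 / 1,048,576 = 8,946.42 MiB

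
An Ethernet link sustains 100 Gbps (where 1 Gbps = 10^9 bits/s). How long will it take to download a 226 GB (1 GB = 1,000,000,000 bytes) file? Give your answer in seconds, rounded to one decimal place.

18.1 seconds

226 GB = 226,000,000,000 bytes = 1,808,000,000,000 bits
100 Gbps = 100,000,000,000 bits/s
time = 1,808,000,000,000 / 100,000,000,000 = 18.1 s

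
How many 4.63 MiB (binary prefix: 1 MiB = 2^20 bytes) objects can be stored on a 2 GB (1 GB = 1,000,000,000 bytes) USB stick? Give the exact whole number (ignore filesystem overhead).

411

Capacity: 2 GB = 2,000,000,000 bytes
Per item: 4.63 MiB = 4,854,906.88 bytes
⌊2,000,000,000 / 4,854,906.88⌋ = 411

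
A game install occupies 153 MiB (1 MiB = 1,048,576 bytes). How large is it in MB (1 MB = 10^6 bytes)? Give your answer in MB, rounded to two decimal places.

160.43 MB

153 MiB × 1,048,576 bytes/MiB = 160,432,128 bytes
1 MB = 1,000,000 bytes
160,432,128 / 1,000,000 = 160.43 MB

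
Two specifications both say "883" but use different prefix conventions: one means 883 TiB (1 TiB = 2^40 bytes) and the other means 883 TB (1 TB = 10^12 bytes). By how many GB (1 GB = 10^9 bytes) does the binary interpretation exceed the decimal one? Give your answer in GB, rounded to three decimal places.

87,868.767 GB

883 TiB = 883 × 1,099,511,627,776 = 970,868,767,326,208 bytes
883 TB = 883 × 1,000,000,000,000 = 883,000,000,000,000 bytes
difference = 87,868,767,326,208 bytes
87,868,767,326,208 / 1,000,000,000 = 87,868.767 GB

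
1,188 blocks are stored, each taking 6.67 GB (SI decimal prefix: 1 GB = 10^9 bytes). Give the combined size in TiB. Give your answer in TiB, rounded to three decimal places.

7.207 TiB

Total = 1,188 × 6.67 GB = 7923.96 GB
= 7923.96 × 1,000,000,000 bytes = 7,923,960,000,000 bytes
1 TiB = 1,099,511,627,776 bytes
7,923,960,000,000 / 1,099,511,627,776 = 7.207 TiB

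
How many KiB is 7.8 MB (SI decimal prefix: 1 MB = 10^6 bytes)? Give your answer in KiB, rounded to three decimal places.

7.8 MB = 7.8 × 10^6 bytes = 7,800,000 bytes
1 KiB = 1,024 bytes
7,800,000 / 1,024 = 7,617.188 KiB

7,617.188 KiB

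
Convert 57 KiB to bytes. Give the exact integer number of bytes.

57 × 1,024 = 58,368 bytes

58,368 bytes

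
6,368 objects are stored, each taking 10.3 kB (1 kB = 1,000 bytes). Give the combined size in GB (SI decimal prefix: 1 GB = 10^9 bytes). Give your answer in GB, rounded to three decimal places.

Total = 6,368 × 10.3 kB = 65590.4 kB
= 65590.4 × 1,000 bytes = 65,590,400 bytes
1 GB = 1,000,000,000 bytes
65,590,400 / 1,000,000,000 = 0.066 GB

0.066 GB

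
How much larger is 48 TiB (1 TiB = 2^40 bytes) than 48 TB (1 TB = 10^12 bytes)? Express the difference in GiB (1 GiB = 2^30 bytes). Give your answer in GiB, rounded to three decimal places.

4,448.516 GiB

48 TiB = 48 × 1,099,511,627,776 = 52,776,558,133,248 bytes
48 TB = 48 × 1,000,000,000,000 = 48,000,000,000,000 bytes
difference = 4,776,558,133,248 bytes
4,776,558,133,248 / 1,073,741,824 = 4,448.516 GiB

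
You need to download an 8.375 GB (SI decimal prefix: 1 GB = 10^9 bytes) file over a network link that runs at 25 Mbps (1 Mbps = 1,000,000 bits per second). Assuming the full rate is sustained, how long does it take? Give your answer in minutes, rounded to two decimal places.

44.67 minutes

8.375 GB = 8,375,000,000 bytes = 67,000,000,000 bits
25 Mbps = 25,000,000 bits/s
time = 67,000,000,000 / 25,000,000 = 2,680.000 s
2,680.000 s / 60 = 44.67 minutes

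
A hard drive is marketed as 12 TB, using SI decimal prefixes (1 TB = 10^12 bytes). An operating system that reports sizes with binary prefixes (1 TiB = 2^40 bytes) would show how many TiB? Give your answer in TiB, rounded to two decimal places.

12 TB × 1,000,000,000,000 bytes/TB = 12,000,000,000,000 bytes
1 TiB = 1,099,511,627,776 bytes
12,000,000,000,000 / 1,099,511,627,776 = 10.91 TiB

10.91 TiB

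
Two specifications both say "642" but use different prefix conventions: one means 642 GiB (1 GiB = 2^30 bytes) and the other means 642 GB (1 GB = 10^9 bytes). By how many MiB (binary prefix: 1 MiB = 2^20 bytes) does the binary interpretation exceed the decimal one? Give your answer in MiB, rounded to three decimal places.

642 GiB = 642 × 1,073,741,824 = 689,342,251,008 bytes
642 GB = 642 × 1,000,000,000 = 642,000,000,000 bytes
difference = 47,342,251,008 bytes
47,342,251,008 / 1,048,576 = 45,149.089 MiB

45,149.089 MiB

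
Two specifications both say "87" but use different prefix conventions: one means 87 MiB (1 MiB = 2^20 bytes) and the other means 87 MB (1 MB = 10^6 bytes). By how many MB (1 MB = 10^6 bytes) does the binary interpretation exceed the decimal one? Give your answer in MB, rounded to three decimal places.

4.226 MB

87 MiB = 87 × 1,048,576 = 91,226,112 bytes
87 MB = 87 × 1,000,000 = 87,000,000 bytes
difference = 4,226,112 bytes
4,226,112 / 1,000,000 = 4.226 MB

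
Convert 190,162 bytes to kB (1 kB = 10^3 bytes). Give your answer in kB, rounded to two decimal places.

190.16 kB

190,162 bytes given.
1 kB = 10^3 bytes = 1,000 bytes
190,162 / 1,000 = 190.16 kB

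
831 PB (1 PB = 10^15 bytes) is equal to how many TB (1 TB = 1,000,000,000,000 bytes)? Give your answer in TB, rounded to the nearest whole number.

831,000 TB

831 PB = 831 × 10^15 bytes = 831,000,000,000,000,000 bytes
1 TB = 1,000,000,000,000 bytes
831,000,000,000,000,000 / 1,000,000,000,000 = 831,000 TB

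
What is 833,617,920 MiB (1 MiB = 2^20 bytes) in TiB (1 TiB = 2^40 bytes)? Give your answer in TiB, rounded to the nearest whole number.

795 TiB

833,617,920 MiB = 833,617,920 × 2^20 bytes = 874,111,744,081,920 bytes
1 TiB = 2^40 bytes = 1,099,511,627,776 bytes
874,111,744,081,920 / 1,099,511,627,776 = 795 TiB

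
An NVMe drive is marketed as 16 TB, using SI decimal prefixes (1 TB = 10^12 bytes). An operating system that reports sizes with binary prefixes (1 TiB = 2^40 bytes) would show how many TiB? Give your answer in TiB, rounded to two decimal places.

16 TB × 1,000,000,000,000 bytes/TB = 16,000,000,000,000 bytes
1 TiB = 1,099,511,627,776 bytes
16,000,000,000,000 / 1,099,511,627,776 = 14.55 TiB

14.55 TiB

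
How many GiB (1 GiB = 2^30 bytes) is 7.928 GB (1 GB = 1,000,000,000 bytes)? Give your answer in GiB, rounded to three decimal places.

7.384 GiB

7.928 GB × 1,000,000,000 bytes/GB = 7,928,000,000 bytes
1 GiB = 1,073,741,824 bytes
7,928,000,000 / 1,073,741,824 = 7.384 GiB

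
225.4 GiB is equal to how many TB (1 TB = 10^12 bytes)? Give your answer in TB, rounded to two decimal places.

225.4 GiB = 225.4 × 2^30 bytes = 242,021,407,129.6 bytes
1 TB = 1,000,000,000,000 bytes
242,021,407,129.6 / 1,000,000,000,000 = 0.24 TB

0.24 TB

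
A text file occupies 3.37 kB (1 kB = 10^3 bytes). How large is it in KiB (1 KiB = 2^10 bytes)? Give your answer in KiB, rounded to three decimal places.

3.291 KiB

3.37 kB × 1,000 bytes/kB = 3,370 bytes
1 KiB = 1,024 bytes
3,370 / 1,024 = 3.291 KiB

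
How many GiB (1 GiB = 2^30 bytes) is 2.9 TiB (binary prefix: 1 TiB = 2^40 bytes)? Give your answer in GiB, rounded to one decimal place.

2.9 TiB = 2.9 × 2^40 bytes = 3,188,583,720,550.4 bytes
1 GiB = 1,073,741,824 bytes
3,188,583,720,550.4 / 1,073,741,824 = 2,969.6 GiB

2,969.6 GiB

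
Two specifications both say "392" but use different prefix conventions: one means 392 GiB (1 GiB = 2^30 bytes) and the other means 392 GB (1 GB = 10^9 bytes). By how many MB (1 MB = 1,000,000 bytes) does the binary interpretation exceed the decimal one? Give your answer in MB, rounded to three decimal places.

28,906.795 MB

392 GiB = 392 × 1,073,741,824 = 420,906,795,008 bytes
392 GB = 392 × 1,000,000,000 = 392,000,000,000 bytes
difference = 28,906,795,008 bytes
28,906,795,008 / 1,000,000 = 28,906.795 MB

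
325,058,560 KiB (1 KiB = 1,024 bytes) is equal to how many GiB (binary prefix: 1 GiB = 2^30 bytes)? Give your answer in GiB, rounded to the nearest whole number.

310 GiB

325,058,560 KiB × 1,024 bytes/KiB = 332,859,965,440 bytes
1 GiB = 1,073,741,824 bytes
332,859,965,440 / 1,073,741,824 = 310 GiB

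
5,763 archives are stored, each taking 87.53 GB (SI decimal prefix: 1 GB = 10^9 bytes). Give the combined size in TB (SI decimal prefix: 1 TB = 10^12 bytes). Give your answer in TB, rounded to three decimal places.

Total = 5,763 × 87.53 GB = 504435.39 GB
= 504435.39 × 1,000,000,000 bytes = 504,435,390,000,000 bytes
1 TB = 1,000,000,000,000 bytes
504,435,390,000,000 / 1,000,000,000,000 = 504.435 TB

504.435 TB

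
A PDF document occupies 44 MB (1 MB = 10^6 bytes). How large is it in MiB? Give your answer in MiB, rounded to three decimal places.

41.962 MiB

44 MB = 44 × 10^6 bytes = 44,000,000 bytes
1 MiB = 2^20 bytes = 1,048,576 bytes
44,000,000 / 1,048,576 = 41.962 MiB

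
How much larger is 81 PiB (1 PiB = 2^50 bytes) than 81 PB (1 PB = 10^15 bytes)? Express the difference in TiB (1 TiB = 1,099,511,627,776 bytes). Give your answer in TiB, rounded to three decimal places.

81 PiB = 81 × 1,125,899,906,842,624 = 91,197,892,454,252,544 bytes
81 PB = 81 × 1,000,000,000,000,000 = 81,000,000,000,000,000 bytes
difference = 10,197,892,454,252,544 bytes
10,197,892,454,252,544 / 1,099,511,627,776 = 9,274.929 TiB

9,274.929 TiB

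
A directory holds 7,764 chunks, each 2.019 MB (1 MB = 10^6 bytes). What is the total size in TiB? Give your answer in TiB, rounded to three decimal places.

0.014 TiB

Total = 7,764 × 2.019 MB = 15675.516 MB
= 15675.516 × 1,000,000 bytes = 15,675,516,000 bytes
1 TiB = 1,099,511,627,776 bytes
15,675,516,000 / 1,099,511,627,776 = 0.014 TiB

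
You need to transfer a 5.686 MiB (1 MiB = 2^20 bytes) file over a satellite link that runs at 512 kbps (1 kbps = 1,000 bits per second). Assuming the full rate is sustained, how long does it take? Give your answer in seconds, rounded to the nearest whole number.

5.686 MiB = 5,962,203.136 bytes = 47,697,625.088 bits
512 kbps = 512,000 bits/s
time = 47,697,625.088 / 512,000 = 93 s

93 seconds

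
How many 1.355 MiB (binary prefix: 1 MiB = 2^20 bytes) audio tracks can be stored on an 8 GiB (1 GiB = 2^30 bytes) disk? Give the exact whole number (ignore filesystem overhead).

6,045

Capacity: 8 GiB = 8,589,934,592 bytes
Per item: 1.355 MiB = 1,420,820.48 bytes
⌊8,589,934,592 / 1,420,820.48⌋ = 6,045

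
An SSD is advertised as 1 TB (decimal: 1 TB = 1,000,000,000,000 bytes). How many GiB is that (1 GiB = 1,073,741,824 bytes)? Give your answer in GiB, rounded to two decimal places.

1 TB × 1,000,000,000,000 bytes/TB = 1,000,000,000,000 bytes
1 GiB = 1,073,741,824 bytes
1,000,000,000,000 / 1,073,741,824 = 931.32 GiB

931.32 GiB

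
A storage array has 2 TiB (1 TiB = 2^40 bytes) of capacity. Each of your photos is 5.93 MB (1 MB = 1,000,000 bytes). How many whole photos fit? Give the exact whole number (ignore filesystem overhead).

Capacity: 2 TiB = 2,199,023,255,552 bytes
Per item: 5.93 MB = 5,930,000 bytes
⌊2,199,023,255,552 / 5,930,000⌋ = 370,830

370,830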